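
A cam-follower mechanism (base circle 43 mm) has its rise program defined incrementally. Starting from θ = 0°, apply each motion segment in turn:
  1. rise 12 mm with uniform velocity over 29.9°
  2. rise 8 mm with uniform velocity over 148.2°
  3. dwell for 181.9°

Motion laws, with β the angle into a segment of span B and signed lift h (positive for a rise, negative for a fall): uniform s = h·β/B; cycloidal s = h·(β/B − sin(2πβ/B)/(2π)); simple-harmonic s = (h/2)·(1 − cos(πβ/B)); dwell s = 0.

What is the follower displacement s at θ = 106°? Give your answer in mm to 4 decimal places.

seg 1 [0°–29.9°] uniform, h=12: full span → s += 12 → s = 12.0000
seg 2 [29.9°–178.1°] uniform, h=8: θ=106° here. β=76.1, B=148.2. 8·76.1/148.2 = 4.1080 → s = 16.1080

16.1080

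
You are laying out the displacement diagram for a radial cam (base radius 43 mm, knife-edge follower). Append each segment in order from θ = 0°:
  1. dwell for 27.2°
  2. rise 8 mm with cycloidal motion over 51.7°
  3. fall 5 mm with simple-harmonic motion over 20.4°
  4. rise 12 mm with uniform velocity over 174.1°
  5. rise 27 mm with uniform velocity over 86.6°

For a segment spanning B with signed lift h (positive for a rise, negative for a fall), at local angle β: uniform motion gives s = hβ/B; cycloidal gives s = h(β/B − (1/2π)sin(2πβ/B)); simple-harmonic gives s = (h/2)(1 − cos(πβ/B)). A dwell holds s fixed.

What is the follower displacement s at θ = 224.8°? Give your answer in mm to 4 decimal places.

seg 1 [0°–27.2°] dwell: s stays 0.0000
seg 2 [27.2°–78.9°] cycloidal, h=8: full span → s += 8 → s = 8.0000
seg 3 [78.9°–99.3°] simple-harmonic, h=-5: full span → s += -5 → s = 3.0000
seg 4 [99.3°–273.4°] uniform, h=12: θ=224.8° here. β=125.5, B=174.1. 12·125.5/174.1 = 8.6502 → s = 11.6502

11.6502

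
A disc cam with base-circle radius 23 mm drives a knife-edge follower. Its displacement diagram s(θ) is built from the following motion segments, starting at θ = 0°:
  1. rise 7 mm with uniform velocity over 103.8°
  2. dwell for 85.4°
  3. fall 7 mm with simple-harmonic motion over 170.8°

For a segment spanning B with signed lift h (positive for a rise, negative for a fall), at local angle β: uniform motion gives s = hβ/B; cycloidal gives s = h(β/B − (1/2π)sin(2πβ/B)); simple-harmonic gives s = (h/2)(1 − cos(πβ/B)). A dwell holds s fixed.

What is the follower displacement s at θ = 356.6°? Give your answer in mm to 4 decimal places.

seg 1 [0°–103.8°] uniform, h=7: full span → s += 7 → s = 7.0000
seg 2 [103.8°–189.2°] dwell: s stays 7.0000
seg 3 [189.2°–360°] simple-harmonic, h=-7: θ=356.6° here. β=167.4, B=170.8. -7/2·(1 − cos(π·0.9801)) = -6.9932 → s = 0.0068

0.0068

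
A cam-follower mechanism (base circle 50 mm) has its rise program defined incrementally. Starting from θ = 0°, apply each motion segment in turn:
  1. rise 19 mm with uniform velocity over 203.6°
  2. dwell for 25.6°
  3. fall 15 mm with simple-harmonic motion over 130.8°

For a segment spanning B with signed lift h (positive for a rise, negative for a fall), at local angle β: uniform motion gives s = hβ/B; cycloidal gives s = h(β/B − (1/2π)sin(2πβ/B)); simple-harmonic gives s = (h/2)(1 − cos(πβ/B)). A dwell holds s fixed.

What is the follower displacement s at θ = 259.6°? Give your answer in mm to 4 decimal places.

seg 1 [0°–203.6°] uniform, h=19: full span → s += 19 → s = 19.0000
seg 2 [203.6°–229.2°] dwell: s stays 19.0000
seg 3 [229.2°–360°] simple-harmonic, h=-15: θ=259.6° here. β=30.4, B=130.8. -15/2·(1 − cos(π·0.2324)) = -1.9120 → s = 17.0880

17.0880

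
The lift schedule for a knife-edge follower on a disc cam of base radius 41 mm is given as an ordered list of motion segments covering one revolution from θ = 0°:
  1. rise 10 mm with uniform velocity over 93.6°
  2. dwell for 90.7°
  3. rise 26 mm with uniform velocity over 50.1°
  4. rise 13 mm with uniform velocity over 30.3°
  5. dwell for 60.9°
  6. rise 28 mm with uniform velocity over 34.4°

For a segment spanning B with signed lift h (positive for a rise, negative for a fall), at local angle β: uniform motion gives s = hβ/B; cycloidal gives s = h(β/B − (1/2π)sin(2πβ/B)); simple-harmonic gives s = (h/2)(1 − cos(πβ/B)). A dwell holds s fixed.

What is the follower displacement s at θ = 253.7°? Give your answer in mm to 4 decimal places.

seg 1 [0°–93.6°] uniform, h=10: full span → s += 10 → s = 10.0000
seg 2 [93.6°–184.3°] dwell: s stays 10.0000
seg 3 [184.3°–234.4°] uniform, h=26: full span → s += 26 → s = 36.0000
seg 4 [234.4°–264.7°] uniform, h=13: θ=253.7° here. β=19.3, B=30.3. 13·19.3/30.3 = 8.2805 → s = 44.2805

44.2805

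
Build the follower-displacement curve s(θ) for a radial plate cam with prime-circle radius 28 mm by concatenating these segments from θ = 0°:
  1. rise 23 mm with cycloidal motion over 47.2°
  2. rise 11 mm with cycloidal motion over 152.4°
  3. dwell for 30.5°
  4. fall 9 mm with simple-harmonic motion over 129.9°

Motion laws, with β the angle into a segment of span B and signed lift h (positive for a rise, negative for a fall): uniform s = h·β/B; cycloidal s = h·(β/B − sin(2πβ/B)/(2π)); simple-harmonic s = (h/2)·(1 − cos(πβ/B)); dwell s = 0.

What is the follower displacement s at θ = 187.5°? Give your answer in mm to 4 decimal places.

seg 1 [0°–47.2°] cycloidal, h=23: full span → s += 23 → s = 23.0000
seg 2 [47.2°–199.6°] cycloidal, h=11: θ=187.5° here. β=140.3, B=152.4. 11·(0.9206 − sin(2π·0.9206)/(2π)) = 10.9642 → s = 33.9642

33.9642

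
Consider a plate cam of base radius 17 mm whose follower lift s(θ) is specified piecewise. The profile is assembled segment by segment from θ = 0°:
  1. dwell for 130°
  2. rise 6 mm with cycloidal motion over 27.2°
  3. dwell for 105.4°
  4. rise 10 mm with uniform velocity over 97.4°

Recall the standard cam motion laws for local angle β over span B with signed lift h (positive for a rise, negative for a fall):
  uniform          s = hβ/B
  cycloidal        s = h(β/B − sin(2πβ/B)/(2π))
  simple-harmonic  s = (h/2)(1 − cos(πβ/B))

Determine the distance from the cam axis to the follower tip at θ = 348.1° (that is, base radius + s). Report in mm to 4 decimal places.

seg 1 [0°–130°] dwell: s stays 0.0000
seg 2 [130°–157.2°] cycloidal, h=6: full span → s += 6 → s = 6.0000
seg 3 [157.2°–262.6°] dwell: s stays 6.0000
seg 4 [262.6°–360°] uniform, h=10: θ=348.1° here. β=85.5, B=97.4. 10·85.5/97.4 = 8.7782 → s = 14.7782
radial distance = base radius + s = 17 + 14.7782 = 31.7782

31.7782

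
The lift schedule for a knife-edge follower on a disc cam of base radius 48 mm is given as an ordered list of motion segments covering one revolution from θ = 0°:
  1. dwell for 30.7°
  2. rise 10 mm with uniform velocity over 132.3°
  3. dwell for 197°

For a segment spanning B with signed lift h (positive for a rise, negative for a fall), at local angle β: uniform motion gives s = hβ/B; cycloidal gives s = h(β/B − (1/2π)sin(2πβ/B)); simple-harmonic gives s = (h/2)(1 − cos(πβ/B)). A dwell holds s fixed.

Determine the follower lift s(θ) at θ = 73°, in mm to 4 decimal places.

seg 1 [0°–30.7°] dwell: s stays 0.0000
seg 2 [30.7°–163°] uniform, h=10: θ=73° here. β=42.3, B=132.3. 10·42.3/132.3 = 3.1973 → s = 3.1973

3.1973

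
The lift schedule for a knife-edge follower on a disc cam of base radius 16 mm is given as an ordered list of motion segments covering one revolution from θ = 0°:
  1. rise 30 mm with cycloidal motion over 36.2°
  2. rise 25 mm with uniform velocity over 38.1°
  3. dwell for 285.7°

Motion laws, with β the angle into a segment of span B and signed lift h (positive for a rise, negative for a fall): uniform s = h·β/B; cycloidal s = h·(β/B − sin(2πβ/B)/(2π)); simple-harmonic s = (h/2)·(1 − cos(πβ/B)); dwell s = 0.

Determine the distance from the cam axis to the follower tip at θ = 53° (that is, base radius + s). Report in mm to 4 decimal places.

seg 1 [0°–36.2°] cycloidal, h=30: full span → s += 30 → s = 30.0000
seg 2 [36.2°–74.3°] uniform, h=25: θ=53° here. β=16.8, B=38.1. 25·16.8/38.1 = 11.0236 → s = 41.0236
radial distance = base radius + s = 16 + 41.0236 = 57.0236

57.0236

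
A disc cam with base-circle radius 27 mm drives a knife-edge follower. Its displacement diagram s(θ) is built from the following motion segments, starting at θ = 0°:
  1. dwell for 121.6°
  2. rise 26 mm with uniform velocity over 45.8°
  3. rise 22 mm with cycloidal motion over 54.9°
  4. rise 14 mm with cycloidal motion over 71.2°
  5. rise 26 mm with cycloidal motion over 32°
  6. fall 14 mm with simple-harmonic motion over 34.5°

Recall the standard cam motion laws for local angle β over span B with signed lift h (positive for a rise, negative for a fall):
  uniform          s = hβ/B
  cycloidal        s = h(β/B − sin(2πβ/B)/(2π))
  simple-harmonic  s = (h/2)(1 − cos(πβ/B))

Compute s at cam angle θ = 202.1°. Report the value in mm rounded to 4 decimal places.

seg 1 [0°–121.6°] dwell: s stays 0.0000
seg 2 [121.6°–167.4°] uniform, h=26: full span → s += 26 → s = 26.0000
seg 3 [167.4°–222.3°] cycloidal, h=22: θ=202.1° here. β=34.7, B=54.9. 22·(0.6321 − sin(2π·0.6321)/(2π)) = 16.4885 → s = 42.4885

42.4885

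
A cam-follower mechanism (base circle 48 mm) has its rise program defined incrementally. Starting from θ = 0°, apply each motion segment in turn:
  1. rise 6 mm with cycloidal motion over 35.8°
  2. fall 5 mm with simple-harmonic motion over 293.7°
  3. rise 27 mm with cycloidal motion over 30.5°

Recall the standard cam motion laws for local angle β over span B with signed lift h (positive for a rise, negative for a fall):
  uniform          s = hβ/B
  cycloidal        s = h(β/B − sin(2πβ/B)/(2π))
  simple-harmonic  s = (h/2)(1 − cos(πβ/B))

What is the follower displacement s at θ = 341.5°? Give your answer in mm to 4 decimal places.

seg 1 [0°–35.8°] cycloidal, h=6: full span → s += 6 → s = 6.0000
seg 2 [35.8°–329.5°] simple-harmonic, h=-5: full span → s += -5 → s = 1.0000
seg 3 [329.5°–360°] cycloidal, h=27: θ=341.5° here. β=12, B=30.5. 27·(0.3934 − sin(2π·0.3934)/(2π)) = 7.9561 → s = 8.9561

8.9561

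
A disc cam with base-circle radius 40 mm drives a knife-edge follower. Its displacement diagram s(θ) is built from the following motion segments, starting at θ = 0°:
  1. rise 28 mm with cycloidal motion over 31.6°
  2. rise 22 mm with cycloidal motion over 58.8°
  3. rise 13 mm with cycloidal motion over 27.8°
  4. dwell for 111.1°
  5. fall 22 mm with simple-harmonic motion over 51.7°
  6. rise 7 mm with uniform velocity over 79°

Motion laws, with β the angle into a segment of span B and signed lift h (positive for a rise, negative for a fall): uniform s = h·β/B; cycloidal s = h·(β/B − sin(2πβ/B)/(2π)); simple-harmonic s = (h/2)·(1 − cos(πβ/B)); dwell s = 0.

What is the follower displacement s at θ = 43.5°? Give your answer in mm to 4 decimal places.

seg 1 [0°–31.6°] cycloidal, h=28: full span → s += 28 → s = 28.0000
seg 2 [31.6°–90.4°] cycloidal, h=22: θ=43.5° here. β=11.9, B=58.8. 22·(0.2024 − sin(2π·0.2024)/(2π)) = 1.1065 → s = 29.1065

29.1065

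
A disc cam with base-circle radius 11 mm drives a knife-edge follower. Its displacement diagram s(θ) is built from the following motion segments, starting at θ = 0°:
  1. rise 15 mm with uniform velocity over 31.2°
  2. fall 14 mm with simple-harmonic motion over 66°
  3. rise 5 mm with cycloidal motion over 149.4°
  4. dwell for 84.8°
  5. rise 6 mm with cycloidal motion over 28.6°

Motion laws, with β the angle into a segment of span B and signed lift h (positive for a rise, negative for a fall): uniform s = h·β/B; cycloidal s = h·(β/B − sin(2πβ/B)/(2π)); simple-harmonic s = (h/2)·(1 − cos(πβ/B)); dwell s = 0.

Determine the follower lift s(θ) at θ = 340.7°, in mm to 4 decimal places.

seg 1 [0°–31.2°] uniform, h=15: full span → s += 15 → s = 15.0000
seg 2 [31.2°–97.2°] simple-harmonic, h=-14: full span → s += -14 → s = 1.0000
seg 3 [97.2°–246.6°] cycloidal, h=5: full span → s += 5 → s = 6.0000
seg 4 [246.6°–331.4°] dwell: s stays 6.0000
seg 5 [331.4°–360°] cycloidal, h=6: θ=340.7° here. β=9.3, B=28.6. 6·(0.3252 − sin(2π·0.3252)/(2π)) = 1.1007 → s = 7.1007

7.1007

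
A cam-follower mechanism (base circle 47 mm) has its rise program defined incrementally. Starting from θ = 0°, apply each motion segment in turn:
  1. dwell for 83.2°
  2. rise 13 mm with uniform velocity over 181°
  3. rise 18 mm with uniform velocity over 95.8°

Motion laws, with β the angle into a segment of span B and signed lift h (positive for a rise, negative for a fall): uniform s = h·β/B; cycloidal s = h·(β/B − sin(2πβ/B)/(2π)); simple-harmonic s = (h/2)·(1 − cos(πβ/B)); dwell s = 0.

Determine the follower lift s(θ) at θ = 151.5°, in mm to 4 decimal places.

seg 1 [0°–83.2°] dwell: s stays 0.0000
seg 2 [83.2°–264.2°] uniform, h=13: θ=151.5° here. β=68.3, B=181. 13·68.3/181 = 4.9055 → s = 4.9055

4.9055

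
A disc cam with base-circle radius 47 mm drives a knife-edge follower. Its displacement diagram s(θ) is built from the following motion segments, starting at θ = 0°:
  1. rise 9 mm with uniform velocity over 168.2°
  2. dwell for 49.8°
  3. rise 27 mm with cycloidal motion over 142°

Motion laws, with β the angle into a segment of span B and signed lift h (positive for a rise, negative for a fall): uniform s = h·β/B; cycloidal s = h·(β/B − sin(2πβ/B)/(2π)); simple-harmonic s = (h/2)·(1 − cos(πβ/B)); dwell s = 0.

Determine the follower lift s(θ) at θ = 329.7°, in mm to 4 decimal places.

seg 1 [0°–168.2°] uniform, h=9: full span → s += 9 → s = 9.0000
seg 2 [168.2°–218°] dwell: s stays 9.0000
seg 3 [218°–360°] cycloidal, h=27: θ=329.7° here. β=111.7, B=142. 27·(0.7866 − sin(2π·0.7866)/(2π)) = 25.4227 → s = 34.4227

34.4227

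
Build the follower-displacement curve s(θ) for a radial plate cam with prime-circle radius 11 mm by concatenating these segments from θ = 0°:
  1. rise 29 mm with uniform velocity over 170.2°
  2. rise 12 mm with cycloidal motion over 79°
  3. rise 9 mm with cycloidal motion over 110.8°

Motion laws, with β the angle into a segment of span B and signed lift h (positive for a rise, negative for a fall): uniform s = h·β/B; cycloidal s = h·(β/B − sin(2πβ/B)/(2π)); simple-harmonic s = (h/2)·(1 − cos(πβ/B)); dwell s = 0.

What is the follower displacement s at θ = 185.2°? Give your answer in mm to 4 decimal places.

seg 1 [0°–170.2°] uniform, h=29: full span → s += 29 → s = 29.0000
seg 2 [170.2°–249.2°] cycloidal, h=12: θ=185.2° here. β=15, B=79. 12·(0.1899 − sin(2π·0.1899)/(2π)) = 0.5033 → s = 29.5033

29.5033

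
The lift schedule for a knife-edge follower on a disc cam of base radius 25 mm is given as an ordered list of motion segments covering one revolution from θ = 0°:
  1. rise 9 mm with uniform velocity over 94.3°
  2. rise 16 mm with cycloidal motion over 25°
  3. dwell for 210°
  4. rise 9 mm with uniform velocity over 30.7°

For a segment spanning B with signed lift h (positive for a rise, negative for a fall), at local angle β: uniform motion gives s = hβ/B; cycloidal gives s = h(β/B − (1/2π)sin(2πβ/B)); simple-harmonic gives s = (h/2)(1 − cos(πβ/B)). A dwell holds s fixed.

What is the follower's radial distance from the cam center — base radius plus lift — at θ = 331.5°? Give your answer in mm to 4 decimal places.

seg 1 [0°–94.3°] uniform, h=9: full span → s += 9 → s = 9.0000
seg 2 [94.3°–119.3°] cycloidal, h=16: full span → s += 16 → s = 25.0000
seg 3 [119.3°–329.3°] dwell: s stays 25.0000
seg 4 [329.3°–360°] uniform, h=9: θ=331.5° here. β=2.2, B=30.7. 9·2.2/30.7 = 0.6450 → s = 25.6450
radial distance = base radius + s = 25 + 25.6450 = 50.6450

50.6450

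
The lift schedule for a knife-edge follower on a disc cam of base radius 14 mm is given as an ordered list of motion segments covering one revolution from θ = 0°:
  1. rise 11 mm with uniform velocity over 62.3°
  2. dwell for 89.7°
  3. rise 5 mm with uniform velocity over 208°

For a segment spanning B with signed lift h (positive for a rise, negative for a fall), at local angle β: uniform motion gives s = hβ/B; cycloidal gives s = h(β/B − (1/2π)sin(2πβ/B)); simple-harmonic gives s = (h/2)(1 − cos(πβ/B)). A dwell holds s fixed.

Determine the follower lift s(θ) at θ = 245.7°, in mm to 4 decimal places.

seg 1 [0°–62.3°] uniform, h=11: full span → s += 11 → s = 11.0000
seg 2 [62.3°–152°] dwell: s stays 11.0000
seg 3 [152°–360°] uniform, h=5: θ=245.7° here. β=93.7, B=208. 5·93.7/208 = 2.2524 → s = 13.2524

13.2524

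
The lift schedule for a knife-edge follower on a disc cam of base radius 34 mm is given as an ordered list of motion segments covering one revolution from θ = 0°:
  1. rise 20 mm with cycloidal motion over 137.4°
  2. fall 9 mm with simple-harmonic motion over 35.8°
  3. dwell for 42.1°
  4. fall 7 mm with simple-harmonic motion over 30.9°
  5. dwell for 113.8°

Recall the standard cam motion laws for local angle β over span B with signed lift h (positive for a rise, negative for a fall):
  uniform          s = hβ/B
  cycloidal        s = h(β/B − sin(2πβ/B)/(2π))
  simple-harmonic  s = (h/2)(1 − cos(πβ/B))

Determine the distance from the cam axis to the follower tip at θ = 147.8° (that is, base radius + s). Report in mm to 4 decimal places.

seg 1 [0°–137.4°] cycloidal, h=20: full span → s += 20 → s = 20.0000
seg 2 [137.4°–173.2°] simple-harmonic, h=-9: θ=147.8° here. β=10.4, B=35.8. -9/2·(1 − cos(π·0.2905)) = -1.7475 → s = 18.2525
radial distance = base radius + s = 34 + 18.2525 = 52.2525

52.2525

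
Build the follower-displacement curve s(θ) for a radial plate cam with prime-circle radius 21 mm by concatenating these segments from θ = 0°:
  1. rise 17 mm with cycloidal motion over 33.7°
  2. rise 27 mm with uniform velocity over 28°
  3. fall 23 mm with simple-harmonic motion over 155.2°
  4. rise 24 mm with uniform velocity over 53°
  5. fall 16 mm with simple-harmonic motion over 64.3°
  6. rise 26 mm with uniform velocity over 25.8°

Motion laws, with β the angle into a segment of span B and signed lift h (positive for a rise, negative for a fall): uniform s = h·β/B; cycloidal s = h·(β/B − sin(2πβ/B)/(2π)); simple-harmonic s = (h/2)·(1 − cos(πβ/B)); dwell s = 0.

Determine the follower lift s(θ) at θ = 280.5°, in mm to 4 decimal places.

seg 1 [0°–33.7°] cycloidal, h=17: full span → s += 17 → s = 17.0000
seg 2 [33.7°–61.7°] uniform, h=27: full span → s += 27 → s = 44.0000
seg 3 [61.7°–216.9°] simple-harmonic, h=-23: full span → s += -23 → s = 21.0000
seg 4 [216.9°–269.9°] uniform, h=24: full span → s += 24 → s = 45.0000
seg 5 [269.9°–334.2°] simple-harmonic, h=-16: θ=280.5° here. β=10.6, B=64.3. -16/2·(1 − cos(π·0.1649)) = -1.0491 → s = 43.9509

43.9509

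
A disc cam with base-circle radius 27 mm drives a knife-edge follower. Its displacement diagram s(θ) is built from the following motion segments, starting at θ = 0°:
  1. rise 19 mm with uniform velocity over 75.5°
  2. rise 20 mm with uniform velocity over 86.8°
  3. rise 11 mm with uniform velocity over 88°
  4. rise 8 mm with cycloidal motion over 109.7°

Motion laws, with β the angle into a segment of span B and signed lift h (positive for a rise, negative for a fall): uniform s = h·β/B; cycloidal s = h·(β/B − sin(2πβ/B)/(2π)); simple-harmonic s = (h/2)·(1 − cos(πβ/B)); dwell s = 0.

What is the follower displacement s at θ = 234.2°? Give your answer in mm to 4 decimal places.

seg 1 [0°–75.5°] uniform, h=19: full span → s += 19 → s = 19.0000
seg 2 [75.5°–162.3°] uniform, h=20: full span → s += 20 → s = 39.0000
seg 3 [162.3°–250.3°] uniform, h=11: θ=234.2° here. β=71.9, B=88. 11·71.9/88 = 8.9875 → s = 47.9875

47.9875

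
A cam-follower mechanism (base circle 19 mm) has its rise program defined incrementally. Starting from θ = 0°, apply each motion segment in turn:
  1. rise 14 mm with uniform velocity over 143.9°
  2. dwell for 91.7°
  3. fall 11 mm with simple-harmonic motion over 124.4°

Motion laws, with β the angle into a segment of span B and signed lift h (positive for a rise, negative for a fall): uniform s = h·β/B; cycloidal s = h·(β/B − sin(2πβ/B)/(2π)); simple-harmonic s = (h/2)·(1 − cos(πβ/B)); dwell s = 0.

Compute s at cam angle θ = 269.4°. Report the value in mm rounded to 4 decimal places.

seg 1 [0°–143.9°] uniform, h=14: full span → s += 14 → s = 14.0000
seg 2 [143.9°–235.6°] dwell: s stays 14.0000
seg 3 [235.6°–360°] simple-harmonic, h=-11: θ=269.4° here. β=33.8, B=124.4. -11/2·(1 − cos(π·0.2717)) = -1.8849 → s = 12.1151

12.1151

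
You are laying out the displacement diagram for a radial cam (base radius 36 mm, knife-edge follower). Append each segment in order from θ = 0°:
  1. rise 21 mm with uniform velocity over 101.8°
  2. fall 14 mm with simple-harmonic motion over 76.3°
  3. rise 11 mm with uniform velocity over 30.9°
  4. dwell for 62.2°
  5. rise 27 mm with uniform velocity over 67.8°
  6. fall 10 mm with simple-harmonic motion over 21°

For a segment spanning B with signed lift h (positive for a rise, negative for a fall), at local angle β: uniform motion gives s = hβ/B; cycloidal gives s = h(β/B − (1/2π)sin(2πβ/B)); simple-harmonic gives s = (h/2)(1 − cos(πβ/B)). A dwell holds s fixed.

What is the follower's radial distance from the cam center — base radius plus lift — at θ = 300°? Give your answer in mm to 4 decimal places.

seg 1 [0°–101.8°] uniform, h=21: full span → s += 21 → s = 21.0000
seg 2 [101.8°–178.1°] simple-harmonic, h=-14: full span → s += -14 → s = 7.0000
seg 3 [178.1°–209°] uniform, h=11: full span → s += 11 → s = 18.0000
seg 4 [209°–271.2°] dwell: s stays 18.0000
seg 5 [271.2°–339°] uniform, h=27: θ=300° here. β=28.8, B=67.8. 27·28.8/67.8 = 11.4690 → s = 29.4690
radial distance = base radius + s = 36 + 29.4690 = 65.4690

65.4690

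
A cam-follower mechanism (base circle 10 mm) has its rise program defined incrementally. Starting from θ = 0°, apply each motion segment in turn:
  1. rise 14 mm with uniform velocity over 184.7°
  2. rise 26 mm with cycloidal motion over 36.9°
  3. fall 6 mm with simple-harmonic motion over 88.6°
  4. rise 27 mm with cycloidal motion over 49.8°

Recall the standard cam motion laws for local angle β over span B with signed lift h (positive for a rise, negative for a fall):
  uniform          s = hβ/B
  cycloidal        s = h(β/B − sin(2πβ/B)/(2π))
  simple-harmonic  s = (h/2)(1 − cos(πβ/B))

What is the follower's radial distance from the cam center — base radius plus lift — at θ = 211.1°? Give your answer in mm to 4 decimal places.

seg 1 [0°–184.7°] uniform, h=14: full span → s += 14 → s = 14.0000
seg 2 [184.7°–221.6°] cycloidal, h=26: θ=211.1° here. β=26.4, B=36.9. 26·(0.7154 − sin(2π·0.7154)/(2π)) = 22.6425 → s = 36.6425
radial distance = base radius + s = 10 + 36.6425 = 46.6425

46.6425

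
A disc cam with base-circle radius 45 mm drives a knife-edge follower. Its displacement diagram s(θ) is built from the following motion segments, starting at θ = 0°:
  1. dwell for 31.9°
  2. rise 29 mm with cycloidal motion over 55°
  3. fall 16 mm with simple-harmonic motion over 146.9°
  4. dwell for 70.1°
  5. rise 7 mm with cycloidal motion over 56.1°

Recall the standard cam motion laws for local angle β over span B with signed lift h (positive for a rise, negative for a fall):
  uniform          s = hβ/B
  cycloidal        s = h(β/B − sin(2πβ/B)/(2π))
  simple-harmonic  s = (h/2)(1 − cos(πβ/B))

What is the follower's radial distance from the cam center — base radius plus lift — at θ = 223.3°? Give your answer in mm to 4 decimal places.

seg 1 [0°–31.9°] dwell: s stays 0.0000
seg 2 [31.9°–86.9°] cycloidal, h=29: full span → s += 29 → s = 29.0000
seg 3 [86.9°–233.8°] simple-harmonic, h=-16: θ=223.3° here. β=136.4, B=146.9. -16/2·(1 − cos(π·0.9285)) = -15.7992 → s = 13.2008
radial distance = base radius + s = 45 + 13.2008 = 58.2008

58.2008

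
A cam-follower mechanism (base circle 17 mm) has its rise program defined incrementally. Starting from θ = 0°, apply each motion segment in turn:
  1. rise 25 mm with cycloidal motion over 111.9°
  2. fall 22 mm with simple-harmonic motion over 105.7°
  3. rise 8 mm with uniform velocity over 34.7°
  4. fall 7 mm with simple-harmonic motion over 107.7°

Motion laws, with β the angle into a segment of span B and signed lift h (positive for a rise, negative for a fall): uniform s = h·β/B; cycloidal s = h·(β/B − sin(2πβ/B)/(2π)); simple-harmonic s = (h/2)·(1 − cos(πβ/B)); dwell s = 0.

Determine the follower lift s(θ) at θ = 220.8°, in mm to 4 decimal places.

seg 1 [0°–111.9°] cycloidal, h=25: full span → s += 25 → s = 25.0000
seg 2 [111.9°–217.6°] simple-harmonic, h=-22: full span → s += -22 → s = 3.0000
seg 3 [217.6°–252.3°] uniform, h=8: θ=220.8° here. β=3.2, B=34.7. 8·3.2/34.7 = 0.7378 → s = 3.7378

3.7378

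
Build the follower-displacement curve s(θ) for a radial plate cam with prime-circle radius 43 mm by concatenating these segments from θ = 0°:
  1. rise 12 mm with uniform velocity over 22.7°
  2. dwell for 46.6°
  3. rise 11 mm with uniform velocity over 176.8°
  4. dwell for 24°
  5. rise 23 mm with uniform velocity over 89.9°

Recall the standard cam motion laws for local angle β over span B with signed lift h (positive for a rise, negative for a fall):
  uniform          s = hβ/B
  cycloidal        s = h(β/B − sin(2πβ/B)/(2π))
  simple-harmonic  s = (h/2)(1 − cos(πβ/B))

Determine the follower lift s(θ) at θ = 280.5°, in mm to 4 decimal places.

seg 1 [0°–22.7°] uniform, h=12: full span → s += 12 → s = 12.0000
seg 2 [22.7°–69.3°] dwell: s stays 12.0000
seg 3 [69.3°–246.1°] uniform, h=11: full span → s += 11 → s = 23.0000
seg 4 [246.1°–270.1°] dwell: s stays 23.0000
seg 5 [270.1°–360°] uniform, h=23: θ=280.5° here. β=10.4, B=89.9. 23·10.4/89.9 = 2.6607 → s = 25.6607

25.6607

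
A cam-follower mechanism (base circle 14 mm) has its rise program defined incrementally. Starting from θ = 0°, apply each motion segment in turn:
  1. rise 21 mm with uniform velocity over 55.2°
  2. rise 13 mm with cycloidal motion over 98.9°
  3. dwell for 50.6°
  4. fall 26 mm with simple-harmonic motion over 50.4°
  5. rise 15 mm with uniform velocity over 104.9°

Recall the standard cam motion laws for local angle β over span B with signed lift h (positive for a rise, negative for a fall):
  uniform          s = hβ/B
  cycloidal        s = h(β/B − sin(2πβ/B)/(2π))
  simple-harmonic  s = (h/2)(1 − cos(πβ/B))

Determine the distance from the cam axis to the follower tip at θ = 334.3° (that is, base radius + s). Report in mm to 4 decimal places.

seg 1 [0°–55.2°] uniform, h=21: full span → s += 21 → s = 21.0000
seg 2 [55.2°–154.1°] cycloidal, h=13: full span → s += 13 → s = 34.0000
seg 3 [154.1°–204.7°] dwell: s stays 34.0000
seg 4 [204.7°–255.1°] simple-harmonic, h=-26: full span → s += -26 → s = 8.0000
seg 5 [255.1°–360°] uniform, h=15: θ=334.3° here. β=79.2, B=104.9. 15·79.2/104.9 = 11.3251 → s = 19.3251
radial distance = base radius + s = 14 + 19.3251 = 33.3251

33.3251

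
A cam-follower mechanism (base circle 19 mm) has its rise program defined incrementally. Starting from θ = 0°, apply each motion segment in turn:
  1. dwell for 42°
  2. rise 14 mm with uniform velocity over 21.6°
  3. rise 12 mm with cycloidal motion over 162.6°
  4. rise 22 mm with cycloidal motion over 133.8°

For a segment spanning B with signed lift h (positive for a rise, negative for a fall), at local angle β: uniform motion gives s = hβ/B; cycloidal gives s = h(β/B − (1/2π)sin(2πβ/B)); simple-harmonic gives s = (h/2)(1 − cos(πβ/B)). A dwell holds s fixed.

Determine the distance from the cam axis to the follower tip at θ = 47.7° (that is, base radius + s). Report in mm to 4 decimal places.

seg 1 [0°–42°] dwell: s stays 0.0000
seg 2 [42°–63.6°] uniform, h=14: θ=47.7° here. β=5.7, B=21.6. 14·5.7/21.6 = 3.6944 → s = 3.6944
radial distance = base radius + s = 19 + 3.6944 = 22.6944

22.6944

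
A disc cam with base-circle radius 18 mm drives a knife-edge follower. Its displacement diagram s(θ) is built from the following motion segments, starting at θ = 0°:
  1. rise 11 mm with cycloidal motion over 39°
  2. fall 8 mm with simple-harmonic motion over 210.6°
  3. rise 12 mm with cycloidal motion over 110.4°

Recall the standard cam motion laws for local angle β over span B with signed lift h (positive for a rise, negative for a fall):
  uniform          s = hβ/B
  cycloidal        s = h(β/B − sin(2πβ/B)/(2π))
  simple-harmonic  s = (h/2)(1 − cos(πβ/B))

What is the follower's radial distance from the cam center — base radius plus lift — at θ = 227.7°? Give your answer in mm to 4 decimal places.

seg 1 [0°–39°] cycloidal, h=11: full span → s += 11 → s = 11.0000
seg 2 [39°–249.6°] simple-harmonic, h=-8: θ=227.7° here. β=188.7, B=210.6. -8/2·(1 − cos(π·0.8960)) = -7.7884 → s = 3.2116
radial distance = base radius + s = 18 + 3.2116 = 21.2116

21.2116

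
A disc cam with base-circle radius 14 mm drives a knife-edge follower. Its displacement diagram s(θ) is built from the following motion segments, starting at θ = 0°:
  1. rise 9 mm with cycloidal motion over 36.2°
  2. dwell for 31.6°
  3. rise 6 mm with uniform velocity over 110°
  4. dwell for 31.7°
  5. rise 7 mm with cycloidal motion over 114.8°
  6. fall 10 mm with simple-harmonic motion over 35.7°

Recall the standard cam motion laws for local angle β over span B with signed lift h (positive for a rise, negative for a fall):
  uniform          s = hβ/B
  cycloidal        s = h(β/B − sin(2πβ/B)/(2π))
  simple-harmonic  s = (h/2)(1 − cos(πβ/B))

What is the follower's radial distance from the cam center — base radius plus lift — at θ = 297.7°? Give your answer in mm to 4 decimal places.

seg 1 [0°–36.2°] cycloidal, h=9: full span → s += 9 → s = 9.0000
seg 2 [36.2°–67.8°] dwell: s stays 9.0000
seg 3 [67.8°–177.8°] uniform, h=6: full span → s += 6 → s = 15.0000
seg 4 [177.8°–209.5°] dwell: s stays 15.0000
seg 5 [209.5°–324.3°] cycloidal, h=7: θ=297.7° here. β=88.2, B=114.8. 7·(0.7683 − sin(2π·0.7683)/(2π)) = 6.4848 → s = 21.4848
radial distance = base radius + s = 14 + 21.4848 = 35.4848

35.4848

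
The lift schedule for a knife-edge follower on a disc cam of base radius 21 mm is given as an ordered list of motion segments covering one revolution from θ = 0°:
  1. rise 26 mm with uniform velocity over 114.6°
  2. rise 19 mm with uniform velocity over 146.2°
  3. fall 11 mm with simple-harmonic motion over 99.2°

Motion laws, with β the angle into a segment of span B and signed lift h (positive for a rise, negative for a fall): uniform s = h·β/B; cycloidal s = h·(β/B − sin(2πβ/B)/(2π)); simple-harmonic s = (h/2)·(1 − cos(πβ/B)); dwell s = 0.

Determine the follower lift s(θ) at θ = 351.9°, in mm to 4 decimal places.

seg 1 [0°–114.6°] uniform, h=26: full span → s += 26 → s = 26.0000
seg 2 [114.6°–260.8°] uniform, h=19: full span → s += 19 → s = 45.0000
seg 3 [260.8°–360°] simple-harmonic, h=-11: θ=351.9° here. β=91.1, B=99.2. -11/2·(1 − cos(π·0.9183)) = -10.8200 → s = 34.1800

34.1800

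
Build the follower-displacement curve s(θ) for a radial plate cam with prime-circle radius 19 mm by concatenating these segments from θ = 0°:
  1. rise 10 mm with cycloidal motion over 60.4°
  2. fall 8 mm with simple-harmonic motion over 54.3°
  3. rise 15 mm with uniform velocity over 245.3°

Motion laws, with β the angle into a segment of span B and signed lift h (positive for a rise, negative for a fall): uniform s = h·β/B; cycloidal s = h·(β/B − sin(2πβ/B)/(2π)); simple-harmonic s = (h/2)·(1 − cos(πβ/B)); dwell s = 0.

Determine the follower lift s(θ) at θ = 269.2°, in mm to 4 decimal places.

seg 1 [0°–60.4°] cycloidal, h=10: full span → s += 10 → s = 10.0000
seg 2 [60.4°–114.7°] simple-harmonic, h=-8: full span → s += -8 → s = 2.0000
seg 3 [114.7°–360°] uniform, h=15: θ=269.2° here. β=154.5, B=245.3. 15·154.5/245.3 = 9.4476 → s = 11.4476

11.4476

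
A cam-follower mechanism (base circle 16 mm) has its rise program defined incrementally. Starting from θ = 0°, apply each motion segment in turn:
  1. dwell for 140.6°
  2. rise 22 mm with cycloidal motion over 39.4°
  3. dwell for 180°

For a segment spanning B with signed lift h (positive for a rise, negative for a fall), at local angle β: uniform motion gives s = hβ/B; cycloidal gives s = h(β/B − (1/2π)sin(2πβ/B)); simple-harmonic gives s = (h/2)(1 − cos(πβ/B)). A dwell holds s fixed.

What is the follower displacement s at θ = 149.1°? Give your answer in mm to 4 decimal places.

seg 1 [0°–140.6°] dwell: s stays 0.0000
seg 2 [140.6°–180°] cycloidal, h=22: θ=149.1° here. β=8.5, B=39.4. 22·(0.2157 − sin(2π·0.2157)/(2π)) = 1.3256 → s = 1.3256

1.3256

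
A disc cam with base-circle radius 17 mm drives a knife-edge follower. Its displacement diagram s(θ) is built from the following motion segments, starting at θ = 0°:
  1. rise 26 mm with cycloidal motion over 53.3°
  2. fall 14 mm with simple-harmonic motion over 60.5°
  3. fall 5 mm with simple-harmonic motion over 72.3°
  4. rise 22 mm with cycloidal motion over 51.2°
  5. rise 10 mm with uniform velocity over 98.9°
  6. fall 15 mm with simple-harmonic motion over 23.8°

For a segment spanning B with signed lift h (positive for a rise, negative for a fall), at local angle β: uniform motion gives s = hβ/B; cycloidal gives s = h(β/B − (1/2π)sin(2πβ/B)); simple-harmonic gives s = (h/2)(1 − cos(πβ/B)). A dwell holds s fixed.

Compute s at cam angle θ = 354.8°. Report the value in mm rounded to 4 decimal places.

seg 1 [0°–53.3°] cycloidal, h=26: full span → s += 26 → s = 26.0000
seg 2 [53.3°–113.8°] simple-harmonic, h=-14: full span → s += -14 → s = 12.0000
seg 3 [113.8°–186.1°] simple-harmonic, h=-5: full span → s += -5 → s = 7.0000
seg 4 [186.1°–237.3°] cycloidal, h=22: full span → s += 22 → s = 29.0000
seg 5 [237.3°–336.2°] uniform, h=10: full span → s += 10 → s = 39.0000
seg 6 [336.2°–360°] simple-harmonic, h=-15: θ=354.8° here. β=18.6, B=23.8. -15/2·(1 − cos(π·0.7815)) = -13.3015 → s = 25.6985

25.6985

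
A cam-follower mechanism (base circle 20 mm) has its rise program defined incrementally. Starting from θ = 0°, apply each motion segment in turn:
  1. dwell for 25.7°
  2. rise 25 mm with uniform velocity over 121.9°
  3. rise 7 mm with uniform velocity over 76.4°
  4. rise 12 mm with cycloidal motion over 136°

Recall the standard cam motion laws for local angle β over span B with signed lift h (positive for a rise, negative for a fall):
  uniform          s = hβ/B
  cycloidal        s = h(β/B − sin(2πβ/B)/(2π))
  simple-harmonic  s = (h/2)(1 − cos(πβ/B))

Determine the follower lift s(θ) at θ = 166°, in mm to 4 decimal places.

seg 1 [0°–25.7°] dwell: s stays 0.0000
seg 2 [25.7°–147.6°] uniform, h=25: full span → s += 25 → s = 25.0000
seg 3 [147.6°–224°] uniform, h=7: θ=166° here. β=18.4, B=76.4. 7·18.4/76.4 = 1.6859 → s = 26.6859

26.6859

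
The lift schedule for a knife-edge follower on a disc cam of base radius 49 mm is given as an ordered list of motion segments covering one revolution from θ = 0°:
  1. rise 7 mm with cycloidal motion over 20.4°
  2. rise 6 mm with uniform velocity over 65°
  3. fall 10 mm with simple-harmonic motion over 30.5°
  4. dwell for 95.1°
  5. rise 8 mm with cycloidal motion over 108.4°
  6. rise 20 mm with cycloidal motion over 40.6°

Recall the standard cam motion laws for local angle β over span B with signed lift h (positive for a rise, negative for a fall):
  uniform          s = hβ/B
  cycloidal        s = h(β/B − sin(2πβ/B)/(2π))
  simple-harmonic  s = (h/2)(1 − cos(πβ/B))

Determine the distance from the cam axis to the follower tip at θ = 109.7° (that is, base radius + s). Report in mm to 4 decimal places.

seg 1 [0°–20.4°] cycloidal, h=7: full span → s += 7 → s = 7.0000
seg 2 [20.4°–85.4°] uniform, h=6: full span → s += 6 → s = 13.0000
seg 3 [85.4°–115.9°] simple-harmonic, h=-10: θ=109.7° here. β=24.3, B=30.5. -10/2·(1 − cos(π·0.7967)) = -9.0146 → s = 3.9854
radial distance = base radius + s = 49 + 3.9854 = 52.9854

52.9854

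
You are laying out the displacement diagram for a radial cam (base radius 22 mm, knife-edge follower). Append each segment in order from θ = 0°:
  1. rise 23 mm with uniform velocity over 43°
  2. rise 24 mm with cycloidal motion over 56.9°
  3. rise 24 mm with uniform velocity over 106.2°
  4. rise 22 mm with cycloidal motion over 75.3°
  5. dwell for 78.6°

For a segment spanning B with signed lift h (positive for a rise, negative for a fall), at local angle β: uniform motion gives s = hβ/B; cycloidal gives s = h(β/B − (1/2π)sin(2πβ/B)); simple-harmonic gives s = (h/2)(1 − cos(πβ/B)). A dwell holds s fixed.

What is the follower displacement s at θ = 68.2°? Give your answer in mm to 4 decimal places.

seg 1 [0°–43°] uniform, h=23: full span → s += 23 → s = 23.0000
seg 2 [43°–99.9°] cycloidal, h=24: θ=68.2° here. β=25.2, B=56.9. 24·(0.4429 − sin(2π·0.4429)/(2π)) = 9.2876 → s = 32.2876

32.2876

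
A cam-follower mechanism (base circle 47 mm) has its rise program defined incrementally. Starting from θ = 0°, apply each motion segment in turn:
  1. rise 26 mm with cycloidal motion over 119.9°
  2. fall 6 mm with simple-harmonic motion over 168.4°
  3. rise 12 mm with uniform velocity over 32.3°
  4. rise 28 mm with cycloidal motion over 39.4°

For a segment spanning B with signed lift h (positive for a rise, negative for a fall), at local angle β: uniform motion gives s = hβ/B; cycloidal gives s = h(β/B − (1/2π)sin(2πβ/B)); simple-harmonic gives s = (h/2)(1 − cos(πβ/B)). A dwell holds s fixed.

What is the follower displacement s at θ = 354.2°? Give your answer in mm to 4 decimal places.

seg 1 [0°–119.9°] cycloidal, h=26: full span → s += 26 → s = 26.0000
seg 2 [119.9°–288.3°] simple-harmonic, h=-6: full span → s += -6 → s = 20.0000
seg 3 [288.3°–320.6°] uniform, h=12: full span → s += 12 → s = 32.0000
seg 4 [320.6°–360°] cycloidal, h=28: θ=354.2° here. β=33.6, B=39.4. 28·(0.8528 − sin(2π·0.8528)/(2π)) = 27.4369 → s = 59.4369

59.4369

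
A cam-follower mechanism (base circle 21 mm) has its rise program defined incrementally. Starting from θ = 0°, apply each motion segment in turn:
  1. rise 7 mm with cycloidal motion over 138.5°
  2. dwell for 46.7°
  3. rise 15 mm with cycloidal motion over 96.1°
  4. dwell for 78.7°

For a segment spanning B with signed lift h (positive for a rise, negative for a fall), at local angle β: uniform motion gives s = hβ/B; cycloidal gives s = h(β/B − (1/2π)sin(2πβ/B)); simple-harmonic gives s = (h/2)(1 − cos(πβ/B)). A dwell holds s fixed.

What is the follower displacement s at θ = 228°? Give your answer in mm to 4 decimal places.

seg 1 [0°–138.5°] cycloidal, h=7: full span → s += 7 → s = 7.0000
seg 2 [138.5°–185.2°] dwell: s stays 7.0000
seg 3 [185.2°–281.3°] cycloidal, h=15: θ=228° here. β=42.8, B=96.1. 15·(0.4454 − sin(2π·0.4454)/(2π)) = 5.8771 → s = 12.8771

12.8771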